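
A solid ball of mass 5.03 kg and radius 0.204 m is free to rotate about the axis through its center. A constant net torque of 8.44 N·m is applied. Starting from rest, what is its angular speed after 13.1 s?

I = (2/5)MR² = (2/5)(5.03)(0.204)² = 0.08373 kg·m².
α = τ/I = 8.44/0.08373 = 100.8 rad/s².
ω = ω₀ + αt = 0 + (100.8)(13.1) = 1320 rad/s.

ω ≈ 1320 rad/s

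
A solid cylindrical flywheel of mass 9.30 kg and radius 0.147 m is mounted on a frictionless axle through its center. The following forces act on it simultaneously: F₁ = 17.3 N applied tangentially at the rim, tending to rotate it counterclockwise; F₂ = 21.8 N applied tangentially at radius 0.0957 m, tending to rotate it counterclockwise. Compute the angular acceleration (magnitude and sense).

I = ½MR² = (1/2)(9.30)(0.147)² = 0.1005 kg·m².
Taking counterclockwise as positive: τ₁ = +(17.3)(0.147) = +2.543 N·m; τ₂ = +(21.8)(0.0957) = +2.086 N·m.
Net torque τ = 4.629 N·m.
α = τ/I = 4.629/0.1005 = 46.07 rad/s².

α ≈ 46.1 rad/s², counterclockwise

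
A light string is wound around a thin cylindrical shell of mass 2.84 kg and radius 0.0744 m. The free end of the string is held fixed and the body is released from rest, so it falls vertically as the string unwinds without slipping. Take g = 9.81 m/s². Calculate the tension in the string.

Translation: Mg − T = Ma. Rotation about the center: TR = Iα with I = MR².
With a = αR: T = (I/R²)a = M a, so Mg = (1 + 1.000)Ma.
a = g/(1 + 1.000) = 9.81/2.000 = 4.905 m/s².
T = 1.000·M·a = (1.000)(2.84)(4.905) = 13.93 N.

T ≈ 13.9 N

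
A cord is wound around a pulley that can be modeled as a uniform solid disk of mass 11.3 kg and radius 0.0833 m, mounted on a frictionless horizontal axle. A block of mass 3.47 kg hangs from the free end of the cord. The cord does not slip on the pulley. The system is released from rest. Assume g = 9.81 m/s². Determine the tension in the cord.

T ≈ 21.1 N

I = ½MR² = (1/2)(11.3)(0.0833)² = 0.03920 kg·m².
Block: mg − T = ma. Pulley: TR = Iα. No-slip: a = αR, so T = (I/R²)a = 5.650·a.
Then mg = (m + 5.650)a, so a = (3.47)(9.81)/(3.47 + 5.650) = 3.733 m/s².
T = 5.650·a = 21.09 N.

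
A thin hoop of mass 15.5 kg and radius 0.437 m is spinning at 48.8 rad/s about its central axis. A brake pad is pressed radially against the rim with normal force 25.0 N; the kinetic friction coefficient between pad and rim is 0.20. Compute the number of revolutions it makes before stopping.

≈ 257 revolutions

I = MR² = (15.5)(0.437)² = 2.960 kg·m².
Friction force f = μN = (0.20)(25.0) = 5.000 N at the rim; torque magnitude τ = fR = 2.185 N·m, opposing ω.
|α| = τ/I = 2.185/2.960 = 0.7382 rad/s² (deceleration).
ω² = ω₀² − 2|α|θ with ω = 0 ⇒ θ = ω₀²/(2|α|) = 1613 rad = 256.7 rev.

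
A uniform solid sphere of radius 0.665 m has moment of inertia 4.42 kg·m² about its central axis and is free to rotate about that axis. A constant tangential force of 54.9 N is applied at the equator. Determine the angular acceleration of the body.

τ = F R = (54.9)(0.665) = 36.51 N·m.
Newton's second law for rotation, τ = Iα, gives α = τ/I = 36.51/4.420 = 8.260 rad/s².

α ≈ 8.26 rad/s²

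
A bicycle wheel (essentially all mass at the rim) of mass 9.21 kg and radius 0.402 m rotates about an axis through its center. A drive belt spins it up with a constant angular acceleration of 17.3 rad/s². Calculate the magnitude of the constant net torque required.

I = MR² = (9.21)(0.402)² = 1.488 kg·m².
τ = Iα = (1.488)(17.30) = 25.75 N·m.

τ ≈ 25.7 N·m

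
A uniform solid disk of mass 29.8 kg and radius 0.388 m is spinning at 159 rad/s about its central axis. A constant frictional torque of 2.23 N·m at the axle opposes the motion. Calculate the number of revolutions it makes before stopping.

≈ 2020 revolutions

I = ½MR² = (1/2)(29.8)(0.388)² = 2.243 kg·m².
The net torque has magnitude 2.23 N·m, opposing ω.
|α| = τ/I = 2.230/2.243 = 0.9942 rad/s² (deceleration).
ω² = ω₀² − 2|α|θ with ω = 0 ⇒ θ = ω₀²/(2|α|) = 12710 rad = 2024 rev.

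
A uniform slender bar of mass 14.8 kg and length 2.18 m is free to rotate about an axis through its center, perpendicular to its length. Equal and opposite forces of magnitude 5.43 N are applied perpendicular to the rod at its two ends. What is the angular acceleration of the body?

I = (1/12)ML² = (1/12)(14.8)(2.18)² = 5.861 kg·m².
The couple gives τ = F·(L/2) + F·(L/2) = F L = (5.43)(2.18) = 11.84 N·m.
Newton's second law for rotation, τ = Iα, gives α = τ/I = 11.84/5.861 = 2.020 rad/s².

α ≈ 2.02 rad/s²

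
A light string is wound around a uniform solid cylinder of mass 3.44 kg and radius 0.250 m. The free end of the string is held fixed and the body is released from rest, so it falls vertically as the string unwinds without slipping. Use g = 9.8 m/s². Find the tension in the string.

T ≈ 11.2 N

Translation: Mg − T = Ma. Rotation about the center: TR = Iα with I = ½MR².
With a = αR: T = (I/R²)a = (1/2)M a, so Mg = (1 + 0.5000)Ma.
a = g/(1 + 0.5000) = 9.8/1.500 = 6.533 m/s².
T = 0.5000·M·a = (0.5000)(3.44)(6.533) = 11.24 N.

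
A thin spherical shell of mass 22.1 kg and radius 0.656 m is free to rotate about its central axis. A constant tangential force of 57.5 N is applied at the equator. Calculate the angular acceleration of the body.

I = (2/3)MR² = (2/3)(22.1)(0.656)² = 6.340 kg·m².
τ = F R = (57.5)(0.656) = 37.72 N·m.
From τ = Iα: α = 37.72/6.340 = 5.949 rad/s².

α ≈ 5.95 rad/s²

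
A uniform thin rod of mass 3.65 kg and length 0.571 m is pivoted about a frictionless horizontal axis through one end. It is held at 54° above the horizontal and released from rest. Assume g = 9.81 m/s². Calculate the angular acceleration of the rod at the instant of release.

α ≈ 15.1 rad/s²

About the pivot, I = (1/3)ML² = (1/3)(3.65)(0.571)² = 0.3967 kg·m².
The weight acts at the center, a distance L/2 = 0.2855 m from the pivot; τ = Mg(L/2) cos 54° = 6.009 N·m.
α = τ/I = 6.009/0.3967 = 15.15 rad/s².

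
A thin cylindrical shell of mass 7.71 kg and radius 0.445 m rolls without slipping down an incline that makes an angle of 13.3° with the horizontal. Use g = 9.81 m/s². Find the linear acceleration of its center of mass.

Translation along the incline: Mg sinθ − f = Ma.
Rotation about the center: fR = Iα with I = MR². No-slip gives a = αR, so f = (I/R²)a = M a.
Substituting: Mg sinθ = (1 + 1.000)Ma, so a = g sinθ/(1 + 1.000) = (9.81) sin 13.3° / 2.000 = 1.128 m/s².

a ≈ 1.13 m/s²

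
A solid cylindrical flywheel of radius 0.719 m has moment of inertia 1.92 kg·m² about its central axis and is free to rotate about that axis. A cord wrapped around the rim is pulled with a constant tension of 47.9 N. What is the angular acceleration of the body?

α ≈ 17.9 rad/s²

τ = F R = (47.9)(0.719) = 34.44 N·m.
From τ = Iα: α = 34.44/1.920 = 17.94 rad/s².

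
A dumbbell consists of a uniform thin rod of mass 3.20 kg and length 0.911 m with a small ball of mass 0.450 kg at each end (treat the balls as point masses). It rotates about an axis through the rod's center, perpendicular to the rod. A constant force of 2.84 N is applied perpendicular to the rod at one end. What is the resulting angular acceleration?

α ≈ 3.17 rad/s²

I_rod = (1/12)ML² = (1/12)(3.20)(0.911)² = 0.2213 kg·m².
I_balls = 2·m·(L/2)² = 2(0.450)(0.4555)² = 0.1867 kg·m².
Total I = 0.4080 kg·m².
τ = F·(L/2) = (2.84)(0.456) = 1.294 N·m.
α = τ/I = 1.294/0.4080 = 3.170 rad/s².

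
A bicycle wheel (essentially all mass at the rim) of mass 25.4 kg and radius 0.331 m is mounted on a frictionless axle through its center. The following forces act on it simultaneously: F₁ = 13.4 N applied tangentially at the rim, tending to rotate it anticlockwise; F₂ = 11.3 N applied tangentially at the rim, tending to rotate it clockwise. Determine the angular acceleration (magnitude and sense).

I = MR² = (25.4)(0.331)² = 2.783 kg·m².
Taking anticlockwise as positive: τ₁ = +(13.4)(0.331) = +4.435 N·m; τ₂ = −(11.3)(0.331) = −3.740 N·m.
Net torque τ = 0.6951 N·m.
α = τ/I = 0.6951/2.783 = 0.2498 rad/s².

α ≈ 0.250 rad/s², anticlockwise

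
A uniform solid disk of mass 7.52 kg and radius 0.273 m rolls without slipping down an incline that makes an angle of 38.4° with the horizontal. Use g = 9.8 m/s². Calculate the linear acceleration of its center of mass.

Translation along the incline: Mg sinθ − f = Ma.
Rotation about the center: fR = Iα with I = ½MR². No-slip gives a = αR, so f = (I/R²)a = (1/2)M a.
Substituting: Mg sinθ = (1 + 0.5000)Ma, so a = g sinθ/(1 + 0.5000) = (9.8) sin 38.4° / 1.500 = 4.058 m/s².

a ≈ 4.06 m/s²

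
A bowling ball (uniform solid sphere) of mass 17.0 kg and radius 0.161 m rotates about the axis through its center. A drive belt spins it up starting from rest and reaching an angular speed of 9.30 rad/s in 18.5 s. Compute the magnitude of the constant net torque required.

I = (2/5)MR² = (2/5)(17.0)(0.161)² = 0.1763 kg·m².
α = Δω/Δt = (9.30 − 0)/18.5 = 0.5027 rad/s².
τ = Iα = (0.1763)(0.5027) = 0.08861 N·m.

τ ≈ 0.0886 N·m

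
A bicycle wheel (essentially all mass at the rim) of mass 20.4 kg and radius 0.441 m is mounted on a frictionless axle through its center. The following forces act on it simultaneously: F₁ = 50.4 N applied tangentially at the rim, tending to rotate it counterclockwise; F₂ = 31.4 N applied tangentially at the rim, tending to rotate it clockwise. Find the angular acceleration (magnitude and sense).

I = MR² = (20.4)(0.441)² = 3.967 kg·m².
Taking counterclockwise as positive: τ₁ = +(50.4)(0.441) = +22.23 N·m; τ₂ = −(31.4)(0.441) = −13.85 N·m.
Net torque τ = 8.379 N·m.
α = τ/I = 8.379/3.967 = 2.112 rad/s².

α ≈ 2.11 rad/s², counterclockwise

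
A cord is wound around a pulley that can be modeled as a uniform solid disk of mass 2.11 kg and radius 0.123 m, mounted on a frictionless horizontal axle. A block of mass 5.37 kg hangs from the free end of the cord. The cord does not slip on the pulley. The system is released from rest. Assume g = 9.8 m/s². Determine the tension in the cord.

I = ½MR² = (1/2)(2.11)(0.123)² = 0.01596 kg·m².
Block: mg − T = ma. Pulley: TR = Iα. No-slip: a = αR, so T = (I/R²)a = 1.055·a.
Then mg = (m + 1.055)a, so a = (5.37)(9.8)/(5.37 + 1.055) = 8.191 m/s².
T = 1.055·a = 8.641 N.

T ≈ 8.64 N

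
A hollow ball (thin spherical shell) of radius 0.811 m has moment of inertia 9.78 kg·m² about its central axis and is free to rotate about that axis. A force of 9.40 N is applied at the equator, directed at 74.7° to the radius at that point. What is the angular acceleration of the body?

α ≈ 0.752 rad/s²

Only the tangential component produces torque: τ = F R sinθ = (9.40)(0.811) sin 74.7° = 7.353 N·m.
Newton's second law for rotation, τ = Iα, gives α = τ/I = 7.353/9.780 = 0.7519 rad/s².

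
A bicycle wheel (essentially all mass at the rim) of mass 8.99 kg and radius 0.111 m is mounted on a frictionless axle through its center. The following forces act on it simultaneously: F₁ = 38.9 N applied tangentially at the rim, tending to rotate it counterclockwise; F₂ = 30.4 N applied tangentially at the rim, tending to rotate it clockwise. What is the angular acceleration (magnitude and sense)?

α ≈ 8.52 rad/s², counterclockwise

I = MR² = (8.99)(0.111)² = 0.1108 kg·m².
Taking counterclockwise as positive: τ₁ = +(38.9)(0.111) = +4.318 N·m; τ₂ = −(30.4)(0.111) = −3.374 N·m.
Net torque τ = 0.9435 N·m.
α = τ/I = 0.9435/0.1108 = 8.518 rad/s².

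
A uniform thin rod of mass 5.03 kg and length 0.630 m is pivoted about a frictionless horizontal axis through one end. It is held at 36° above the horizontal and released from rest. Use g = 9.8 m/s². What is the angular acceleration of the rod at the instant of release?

α ≈ 18.9 rad/s²

About the pivot, I = (1/3)ML² = (1/3)(5.03)(0.630)² = 0.6655 kg·m².
The weight acts at the center, a distance L/2 = 0.3150 m from the pivot; τ = Mg(L/2) cos 36° = 12.56 N·m.
α = τ/I = 12.56/0.6655 = 18.88 rad/s².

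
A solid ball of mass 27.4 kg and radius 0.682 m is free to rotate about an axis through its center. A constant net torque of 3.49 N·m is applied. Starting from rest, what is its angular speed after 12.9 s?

I = (2/5)MR² = (2/5)(27.4)(0.682)² = 5.098 kg·m².
α = τ/I = 3.49/5.098 = 0.6846 rad/s².
ω = ω₀ + αt = 0 + (0.6846)(12.9) = 8.832 rad/s.

ω ≈ 8.83 rad/s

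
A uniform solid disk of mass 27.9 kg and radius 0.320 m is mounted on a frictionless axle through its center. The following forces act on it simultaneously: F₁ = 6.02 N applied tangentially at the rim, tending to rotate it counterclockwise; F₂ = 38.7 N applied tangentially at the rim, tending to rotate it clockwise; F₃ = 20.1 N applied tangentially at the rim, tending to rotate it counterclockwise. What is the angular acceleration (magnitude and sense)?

I = ½MR² = (1/2)(27.9)(0.320)² = 1.428 kg·m².
Taking counterclockwise as positive: τ₁ = +(6.02)(0.320) = +1.926 N·m; τ₂ = −(38.7)(0.320) = −12.38 N·m; τ₃ = +(20.1)(0.320) = +6.432 N·m.
Net torque τ = -4.026 N·m.
α = τ/I = -4.026/1.428 = -2.818 rad/s².

α ≈ 2.82 rad/s², clockwise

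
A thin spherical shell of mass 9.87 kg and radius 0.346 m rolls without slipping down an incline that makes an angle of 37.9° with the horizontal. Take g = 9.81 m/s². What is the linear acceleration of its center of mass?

Translation along the incline: Mg sinθ − f = Ma.
Rotation about the center: fR = Iα with I = (2/3)MR². No-slip gives a = αR, so f = (I/R²)a = (2/3)M a.
Substituting: Mg sinθ = (1 + 0.6667)Ma, so a = g sinθ/(1 + 0.6667) = (9.81) sin 37.9° / 1.667 = 3.616 m/s².

a ≈ 3.62 m/s²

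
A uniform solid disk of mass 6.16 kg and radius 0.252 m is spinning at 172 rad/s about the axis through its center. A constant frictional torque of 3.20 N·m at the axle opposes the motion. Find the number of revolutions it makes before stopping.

I = ½MR² = (1/2)(6.16)(0.252)² = 0.1956 kg·m².
The net torque has magnitude 3.20 N·m, opposing ω.
|α| = τ/I = 3.200/0.1956 = 16.36 rad/s² (deceleration).
ω² = ω₀² − 2|α|θ with ω = 0 ⇒ θ = ω₀²/(2|α|) = 904.1 rad = 143.9 rev.

≈ 144 revolutions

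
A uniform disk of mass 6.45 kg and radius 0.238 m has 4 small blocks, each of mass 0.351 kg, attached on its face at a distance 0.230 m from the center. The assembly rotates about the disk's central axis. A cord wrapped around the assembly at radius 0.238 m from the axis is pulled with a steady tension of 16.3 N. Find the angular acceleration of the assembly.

I_disk = ½MR² = ½(6.45)(0.238)² = 0.1827 kg·m².
I_blocks = 4·m·r² = 4(0.351)(0.230)² = 0.07427 kg·m².
Total I = 0.2569 kg·m².
τ = F r = (16.3)(0.238) = 3.879 N·m.
α = τ/I = 3.879/0.2569 = 15.10 rad/s².

α ≈ 15.1 rad/s²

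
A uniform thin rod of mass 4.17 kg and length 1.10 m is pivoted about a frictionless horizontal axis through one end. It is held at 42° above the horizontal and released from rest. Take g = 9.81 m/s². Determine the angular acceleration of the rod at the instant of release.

α ≈ 9.94 rad/s²

About the pivot, I = (1/3)ML² = (1/3)(4.17)(1.10)² = 1.682 kg·m².
The weight acts at the center, a distance L/2 = 0.5500 m from the pivot; τ = Mg(L/2) cos 42° = 16.72 N·m.
α = τ/I = 16.72/1.682 = 9.941 rad/s².
(Equivalently α = (3g/(2L)) cos 42° = 9.941 rad/s².)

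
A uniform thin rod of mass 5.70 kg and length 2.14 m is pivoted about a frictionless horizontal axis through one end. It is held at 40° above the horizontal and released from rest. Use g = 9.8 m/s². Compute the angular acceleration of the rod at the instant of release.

α ≈ 5.26 rad/s²

About the pivot, I = (1/3)ML² = (1/3)(5.70)(2.14)² = 8.701 kg·m².
The weight acts at the center, a distance L/2 = 1.070 m from the pivot; τ = Mg(L/2) cos 40° = 45.79 N·m.
α = τ/I = 45.79/8.701 = 5.262 rad/s².
(Equivalently α = (3g/(2L)) cos 40° = 5.262 rad/s².)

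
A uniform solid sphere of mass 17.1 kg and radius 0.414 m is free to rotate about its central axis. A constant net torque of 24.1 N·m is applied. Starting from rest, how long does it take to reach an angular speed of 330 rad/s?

t ≈ 16.1 s

I = (2/5)MR² = (2/5)(17.1)(0.414)² = 1.172 kg·m².
α = τ/I = 24.1/1.172 = 20.56 rad/s².
ω = αt ⇒ t = ω/α = 330/20.56 = 16.05 s.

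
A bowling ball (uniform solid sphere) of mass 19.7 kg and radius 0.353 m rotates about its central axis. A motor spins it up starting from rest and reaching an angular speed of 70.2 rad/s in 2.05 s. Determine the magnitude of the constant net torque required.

τ ≈ 33.6 N·m

I = (2/5)MR² = (2/5)(19.7)(0.353)² = 0.9819 kg·m².
α = Δω/Δt = (70.2 − 0)/2.05 = 34.24 rad/s².
τ = Iα = (0.9819)(34.24) = 33.62 N·m.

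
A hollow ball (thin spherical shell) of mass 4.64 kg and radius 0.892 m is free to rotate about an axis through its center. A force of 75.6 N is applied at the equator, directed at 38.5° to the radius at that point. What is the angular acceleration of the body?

α ≈ 17.1 rad/s²

I = (2/3)MR² = (2/3)(4.64)(0.892)² = 2.461 kg·m².
Only the tangential component produces torque: τ = F R sinθ = (75.6)(0.892) sin 38.5° = 41.98 N·m.
Newton's second law for rotation, τ = Iα, gives α = τ/I = 41.98/2.461 = 17.06 rad/s².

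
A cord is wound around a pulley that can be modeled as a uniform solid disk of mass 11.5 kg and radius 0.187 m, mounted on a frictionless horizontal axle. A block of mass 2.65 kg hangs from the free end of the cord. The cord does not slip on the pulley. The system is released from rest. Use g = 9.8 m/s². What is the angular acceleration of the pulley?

I = ½MR² = (1/2)(11.5)(0.187)² = 0.2011 kg·m².
Block: mg − T = ma. Pulley: TR = Iα. No-slip: a = αR, so T = (I/R²)a = 5.750·a.
Then mg = (m + 5.750)a, so a = (2.65)(9.8)/(2.65 + 5.750) = 3.092 m/s².
α = a/R = 3.092/0.187 = 16.53 rad/s².

α ≈ 16.5 rad/s²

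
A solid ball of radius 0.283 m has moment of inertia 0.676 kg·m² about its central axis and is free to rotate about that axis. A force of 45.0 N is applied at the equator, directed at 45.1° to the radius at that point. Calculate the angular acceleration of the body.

Only the tangential component produces torque: τ = F R sinθ = (45.0)(0.283) sin 45.1° = 9.021 N·m.
Newton's second law for rotation, τ = Iα, gives α = τ/I = 9.021/0.6760 = 13.34 rad/s².

α ≈ 13.3 rad/s²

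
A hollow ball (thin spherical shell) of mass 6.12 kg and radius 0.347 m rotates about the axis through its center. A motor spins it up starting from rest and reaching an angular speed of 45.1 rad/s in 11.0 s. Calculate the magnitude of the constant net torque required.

τ ≈ 2.01 N·m

I = (2/3)MR² = (2/3)(6.12)(0.347)² = 0.4913 kg·m².
α = Δω/Δt = (45.1 − 0)/11.0 = 4.100 rad/s².
τ = Iα = (0.4913)(4.100) = 2.014 N·m.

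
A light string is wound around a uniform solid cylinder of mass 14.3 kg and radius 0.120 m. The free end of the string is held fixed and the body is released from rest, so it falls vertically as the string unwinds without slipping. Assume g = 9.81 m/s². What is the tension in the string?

T ≈ 46.8 N

Translation: Mg − T = Ma. Rotation about the center: TR = Iα with I = ½MR².
With a = αR: T = (I/R²)a = (1/2)M a, so Mg = (1 + 0.5000)Ma.
a = g/(1 + 0.5000) = 9.81/1.500 = 6.540 m/s².
T = 0.5000·M·a = (0.5000)(14.3)(6.540) = 46.76 N.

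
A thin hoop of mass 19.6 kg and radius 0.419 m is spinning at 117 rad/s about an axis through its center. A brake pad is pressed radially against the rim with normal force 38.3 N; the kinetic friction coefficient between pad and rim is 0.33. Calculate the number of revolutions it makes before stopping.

≈ 708 revolutions

I = MR² = (19.6)(0.419)² = 3.441 kg·m².
Friction force f = μN = (0.33)(38.3) = 12.64 N at the rim; torque magnitude τ = fR = 5.296 N·m, opposing ω.
|α| = τ/I = 5.296/3.441 = 1.539 rad/s² (deceleration).
ω² = ω₀² − 2|α|θ with ω = 0 ⇒ θ = ω₀²/(2|α|) = 4447 rad = 707.8 rev.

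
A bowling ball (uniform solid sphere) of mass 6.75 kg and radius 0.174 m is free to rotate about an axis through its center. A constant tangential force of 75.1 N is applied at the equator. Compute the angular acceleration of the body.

α ≈ 160 rad/s²

I = (2/5)MR² = (2/5)(6.75)(0.174)² = 0.08175 kg·m².
τ = F R = (75.1)(0.174) = 13.07 N·m.
Newton's second law for rotation, τ = Iα, gives α = τ/I = 13.07/0.08175 = 159.9 rad/s².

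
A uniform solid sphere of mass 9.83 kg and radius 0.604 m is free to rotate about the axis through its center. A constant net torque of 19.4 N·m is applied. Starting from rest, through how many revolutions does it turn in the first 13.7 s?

I = (2/5)MR² = (2/5)(9.83)(0.604)² = 1.434 kg·m².
α = τ/I = 19.4/1.434 = 13.52 rad/s².
θ = ½αt² = ½(13.52)(13.7)² = 1269 rad.
Revolutions = θ/(2π) = 202.0.

≈ 202 revolutions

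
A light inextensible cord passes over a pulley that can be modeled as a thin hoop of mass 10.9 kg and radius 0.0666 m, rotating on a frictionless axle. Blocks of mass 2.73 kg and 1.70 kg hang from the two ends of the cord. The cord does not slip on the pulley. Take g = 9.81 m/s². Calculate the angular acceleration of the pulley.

I = MR² = (10.9)(0.0666)² = 0.04835 kg·m².
Heavier block: m₁g − T₁ = m₁a. Lighter block: T₂ − m₂g = m₂a.
Pulley: (T₁ − T₂)R = Iα = I(a/R), so T₁ − T₂ = (I/R²)a = 1·M_p a = 10.90·a.
Adding the three: (m₁ − m₂)g = (m₁ + m₂ + 10.90)a, so a = (2.73 − 1.70)(9.81)/(2.73 + 1.70 + 10.90) = 0.6591 m/s².
α = a/R = 0.6591/0.0666 = 9.897 rad/s².

α ≈ 9.90 rad/s²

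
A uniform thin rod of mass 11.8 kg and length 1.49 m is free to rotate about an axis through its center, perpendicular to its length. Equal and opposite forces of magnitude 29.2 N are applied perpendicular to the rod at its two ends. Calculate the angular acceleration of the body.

I = (1/12)ML² = (1/12)(11.8)(1.49)² = 2.183 kg·m².
The couple gives τ = F·(L/2) + F·(L/2) = F L = (29.2)(1.49) = 43.51 N·m.
Newton's second law for rotation, τ = Iα, gives α = τ/I = 43.51/2.183 = 19.93 rad/s².

α ≈ 19.9 rad/s²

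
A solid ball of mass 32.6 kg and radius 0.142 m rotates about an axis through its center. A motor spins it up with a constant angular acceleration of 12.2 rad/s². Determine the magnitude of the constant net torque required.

I = (2/5)MR² = (2/5)(32.6)(0.142)² = 0.2629 kg·m².
τ = Iα = (0.2629)(12.20) = 3.208 N·m.

τ ≈ 3.21 N·m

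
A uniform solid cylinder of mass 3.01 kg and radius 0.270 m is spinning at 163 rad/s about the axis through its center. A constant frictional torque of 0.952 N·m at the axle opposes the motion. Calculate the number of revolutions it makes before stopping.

≈ 244 revolutions

I = ½MR² = (1/2)(3.01)(0.270)² = 0.1097 kg·m².
The net torque has magnitude 0.952 N·m, opposing ω.
|α| = τ/I = 0.9520/0.1097 = 8.677 rad/s² (deceleration).
ω² = ω₀² − 2|α|θ with ω = 0 ⇒ θ = ω₀²/(2|α|) = 1531 rad = 243.7 rev.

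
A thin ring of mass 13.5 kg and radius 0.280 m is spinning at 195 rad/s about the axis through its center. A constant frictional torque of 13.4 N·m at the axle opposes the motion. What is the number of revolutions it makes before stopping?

I = MR² = (13.5)(0.280)² = 1.058 kg·m².
The net torque has magnitude 13.4 N·m, opposing ω.
|α| = τ/I = 13.40/1.058 = 12.66 rad/s² (deceleration).
ω² = ω₀² − 2|α|θ with ω = 0 ⇒ θ = ω₀²/(2|α|) = 1502 rad = 239.0 rev.

≈ 239 revolutions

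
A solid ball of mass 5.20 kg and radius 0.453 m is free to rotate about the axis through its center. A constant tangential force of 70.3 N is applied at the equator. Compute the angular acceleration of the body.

I = (2/5)MR² = (2/5)(5.20)(0.453)² = 0.4268 kg·m².
τ = F R = (70.3)(0.453) = 31.85 N·m.
Newton's second law for rotation, τ = Iα, gives α = τ/I = 31.85/0.4268 = 74.61 rad/s².

α ≈ 74.6 rad/s²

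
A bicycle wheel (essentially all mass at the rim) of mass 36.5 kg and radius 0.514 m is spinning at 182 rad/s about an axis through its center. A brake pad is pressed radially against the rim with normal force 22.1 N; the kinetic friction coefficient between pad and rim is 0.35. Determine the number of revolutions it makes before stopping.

I = MR² = (36.5)(0.514)² = 9.643 kg·m².
Friction force f = μN = (0.35)(22.1) = 7.735 N at the rim; torque magnitude τ = fR = 3.976 N·m, opposing ω.
|α| = τ/I = 3.976/9.643 = 0.4123 rad/s² (deceleration).
ω² = ω₀² − 2|α|θ with ω = 0 ⇒ θ = ω₀²/(2|α|) = 40170 rad = 6393 rev.

≈ 6390 revolutions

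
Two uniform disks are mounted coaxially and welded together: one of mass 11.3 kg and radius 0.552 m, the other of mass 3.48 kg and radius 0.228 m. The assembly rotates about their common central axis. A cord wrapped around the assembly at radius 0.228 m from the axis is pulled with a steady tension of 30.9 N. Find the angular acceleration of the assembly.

I = ½M₁R₁² + ½M₂R₂² = ½(11.3)(0.552)² + ½(3.48)(0.228)² = 1.812 kg·m².
τ = F r = (30.9)(0.228) = 7.045 N·m.
α = τ/I = 7.045/1.812 = 3.888 rad/s².

α ≈ 3.89 rad/s²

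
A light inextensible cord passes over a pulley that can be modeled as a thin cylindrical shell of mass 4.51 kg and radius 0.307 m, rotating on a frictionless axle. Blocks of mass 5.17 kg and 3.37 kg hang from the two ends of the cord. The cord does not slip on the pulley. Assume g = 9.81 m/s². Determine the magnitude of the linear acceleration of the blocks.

a ≈ 1.35 m/s²

I = MR² = (4.51)(0.307)² = 0.4251 kg·m².
Heavier block: m₁g − T₁ = m₁a. Lighter block: T₂ − m₂g = m₂a.
Pulley: (T₁ − T₂)R = Iα = I(a/R), so T₁ − T₂ = (I/R²)a = 1·M_p a = 4.510·a.
Adding the three: (m₁ − m₂)g = (m₁ + m₂ + 4.510)a, so a = (5.17 − 3.37)(9.81)/(5.17 + 3.37 + 4.510) = 1.353 m/s².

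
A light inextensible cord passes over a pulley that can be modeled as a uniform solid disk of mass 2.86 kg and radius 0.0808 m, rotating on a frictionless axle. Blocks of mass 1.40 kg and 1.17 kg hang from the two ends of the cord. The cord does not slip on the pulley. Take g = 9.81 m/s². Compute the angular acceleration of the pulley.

I = ½MR² = (1/2)(2.86)(0.0808)² = 0.009336 kg·m².
Heavier block: m₁g − T₁ = m₁a. Lighter block: T₂ − m₂g = m₂a.
Pulley: (T₁ − T₂)R = Iα = I(a/R), so T₁ − T₂ = (I/R²)a = (1/2)M_p a = 1.430·a.
Adding the three: (m₁ − m₂)g = (m₁ + m₂ + 1.430)a, so a = (1.40 − 1.17)(9.81)/(1.40 + 1.17 + 1.430) = 0.5641 m/s².
α = a/R = 0.5641/0.0808 = 6.981 rad/s².

α ≈ 6.98 rad/s²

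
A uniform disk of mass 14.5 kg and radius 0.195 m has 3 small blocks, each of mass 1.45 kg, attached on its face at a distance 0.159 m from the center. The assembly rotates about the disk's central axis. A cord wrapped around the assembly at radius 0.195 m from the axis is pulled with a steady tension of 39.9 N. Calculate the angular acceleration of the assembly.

I_disk = ½MR² = ½(14.5)(0.195)² = 0.2757 kg·m².
I_blocks = 3·m·r² = 3(1.45)(0.159)² = 0.1100 kg·m².
Total I = 0.3857 kg·m².
τ = F r = (39.9)(0.195) = 7.780 N·m.
α = τ/I = 7.780/0.3857 = 20.17 rad/s².

α ≈ 20.2 rad/s²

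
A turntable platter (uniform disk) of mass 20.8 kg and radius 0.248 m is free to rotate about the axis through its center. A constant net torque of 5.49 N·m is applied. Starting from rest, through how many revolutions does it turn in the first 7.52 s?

≈ 38.6 revolutions

I = ½MR² = (1/2)(20.8)(0.248)² = 0.6396 kg·m².
α = τ/I = 5.49/0.6396 = 8.583 rad/s².
θ = ½αt² = ½(8.583)(7.52)² = 242.7 rad.
Revolutions = θ/(2π) = 38.62.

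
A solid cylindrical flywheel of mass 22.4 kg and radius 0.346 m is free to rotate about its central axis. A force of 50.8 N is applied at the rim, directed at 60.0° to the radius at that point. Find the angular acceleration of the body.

I = ½MR² = (1/2)(22.4)(0.346)² = 1.341 kg·m².
Only the tangential component produces torque: τ = F R sinθ = (50.8)(0.346) sin 60.0° = 15.22 N·m.
From τ = Iα: α = 15.22/1.341 = 11.35 rad/s².

α ≈ 11.4 rad/s²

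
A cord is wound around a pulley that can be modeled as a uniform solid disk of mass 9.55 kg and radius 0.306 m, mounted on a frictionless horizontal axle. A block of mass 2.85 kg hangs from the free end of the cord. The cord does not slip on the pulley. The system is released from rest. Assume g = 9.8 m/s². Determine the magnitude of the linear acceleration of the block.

a ≈ 3.66 m/s²

I = ½MR² = (1/2)(9.55)(0.306)² = 0.4471 kg·m².
Block: mg − T = ma. Pulley: TR = Iα. No-slip: a = αR, so T = (I/R²)a = 4.775·a.
Then mg = (m + 4.775)a, so a = (2.85)(9.8)/(2.85 + 4.775) = 3.663 m/s².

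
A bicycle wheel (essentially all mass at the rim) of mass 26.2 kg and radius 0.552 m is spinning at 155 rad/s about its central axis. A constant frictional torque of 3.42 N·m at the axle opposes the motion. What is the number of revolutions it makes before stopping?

≈ 4460 revolutions

I = MR² = (26.2)(0.552)² = 7.983 kg·m².
The net torque has magnitude 3.42 N·m, opposing ω.
|α| = τ/I = 3.420/7.983 = 0.4284 rad/s² (deceleration).
ω² = ω₀² − 2|α|θ with ω = 0 ⇒ θ = ω₀²/(2|α|) = 28040 rad = 4463 rev.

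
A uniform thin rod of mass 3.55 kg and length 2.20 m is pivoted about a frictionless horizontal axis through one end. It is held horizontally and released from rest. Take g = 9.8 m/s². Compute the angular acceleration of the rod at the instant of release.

α ≈ 6.68 rad/s²

About the pivot, I = (1/3)ML² = (1/3)(3.55)(2.20)² = 5.727 kg·m².
The weight acts at the center, a distance L/2 = 1.100 m from the pivot; τ = Mg(L/2) = 38.27 N·m.
α = τ/I = 38.27/5.727 = 6.682 rad/s².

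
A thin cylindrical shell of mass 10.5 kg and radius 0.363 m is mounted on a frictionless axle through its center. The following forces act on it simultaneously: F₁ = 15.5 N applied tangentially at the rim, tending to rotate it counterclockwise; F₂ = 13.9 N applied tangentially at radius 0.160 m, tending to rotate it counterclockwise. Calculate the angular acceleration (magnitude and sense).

α ≈ 5.67 rad/s², counterclockwise

I = MR² = (10.5)(0.363)² = 1.384 kg·m².
Taking counterclockwise as positive: τ₁ = +(15.5)(0.363) = +5.627 N·m; τ₂ = +(13.9)(0.160) = +2.224 N·m.
Net torque τ = 7.851 N·m.
α = τ/I = 7.851/1.384 = 5.674 rad/s².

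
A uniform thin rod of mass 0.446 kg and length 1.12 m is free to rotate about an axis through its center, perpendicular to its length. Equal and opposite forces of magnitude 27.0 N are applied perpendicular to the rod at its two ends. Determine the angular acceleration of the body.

I = (1/12)ML² = (1/12)(0.446)(1.12)² = 0.04662 kg·m².
The couple gives τ = F·(L/2) + F·(L/2) = F L = (27.0)(1.12) = 30.24 N·m.
Newton's second law for rotation, τ = Iα, gives α = τ/I = 30.24/0.04662 = 648.6 rad/s².

α ≈ 649 rad/s²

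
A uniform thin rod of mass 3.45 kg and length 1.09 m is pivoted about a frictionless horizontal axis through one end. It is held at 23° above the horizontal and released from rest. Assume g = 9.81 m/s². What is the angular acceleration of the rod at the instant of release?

α ≈ 12.4 rad/s²

About the pivot, I = (1/3)ML² = (1/3)(3.45)(1.09)² = 1.366 kg·m².
The weight acts at the center, a distance L/2 = 0.5450 m from the pivot; τ = Mg(L/2) cos 23° = 16.98 N·m.
α = τ/I = 16.98/1.366 = 12.43 rad/s².
(Equivalently α = (3g/(2L)) cos 23° = 12.43 rad/s².)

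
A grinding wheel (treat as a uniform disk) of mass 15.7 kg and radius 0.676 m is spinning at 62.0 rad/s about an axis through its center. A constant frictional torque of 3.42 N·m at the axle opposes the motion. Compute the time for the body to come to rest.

I = ½MR² = (1/2)(15.7)(0.676)² = 3.587 kg·m².
The net torque has magnitude 3.42 N·m, opposing ω.
|α| = τ/I = 3.420/3.587 = 0.9534 rad/s² (deceleration).
0 = ω₀ − |α|t ⇒ t = ω₀/|α| = 62.0/0.9534 = 65.03 s.

t ≈ 65.0 s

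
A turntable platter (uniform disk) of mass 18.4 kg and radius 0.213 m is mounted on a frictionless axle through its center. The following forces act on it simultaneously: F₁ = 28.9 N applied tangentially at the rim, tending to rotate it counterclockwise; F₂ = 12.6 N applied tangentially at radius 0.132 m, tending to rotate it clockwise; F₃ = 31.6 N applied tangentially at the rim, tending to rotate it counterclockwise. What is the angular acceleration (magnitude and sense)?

α ≈ 26.9 rad/s², counterclockwise

I = ½MR² = (1/2)(18.4)(0.213)² = 0.4174 kg·m².
Taking counterclockwise as positive: τ₁ = +(28.9)(0.213) = +6.156 N·m; τ₂ = −(12.6)(0.132) = −1.663 N·m; τ₃ = +(31.6)(0.213) = +6.731 N·m.
Net torque τ = 11.22 N·m.
α = τ/I = 11.22/0.4174 = 26.89 rad/s².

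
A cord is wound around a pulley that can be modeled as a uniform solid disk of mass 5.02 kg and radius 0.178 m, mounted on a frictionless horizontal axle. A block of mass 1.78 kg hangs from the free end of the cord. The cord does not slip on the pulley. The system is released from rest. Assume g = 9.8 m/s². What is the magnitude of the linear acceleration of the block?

a ≈ 4.07 m/s²

I = ½MR² = (1/2)(5.02)(0.178)² = 0.07953 kg·m².
Block: mg − T = ma. Pulley: TR = Iα. No-slip: a = αR, so T = (I/R²)a = 2.510·a.
Then mg = (m + 2.510)a, so a = (1.78)(9.8)/(1.78 + 2.510) = 4.066 m/s².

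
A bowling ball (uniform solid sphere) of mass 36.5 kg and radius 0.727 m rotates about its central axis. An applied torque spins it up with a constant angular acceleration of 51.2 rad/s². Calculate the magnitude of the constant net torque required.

τ ≈ 395 N·m

I = (2/5)MR² = (2/5)(36.5)(0.727)² = 7.717 kg·m².
τ = Iα = (7.717)(51.20) = 395.1 N·m.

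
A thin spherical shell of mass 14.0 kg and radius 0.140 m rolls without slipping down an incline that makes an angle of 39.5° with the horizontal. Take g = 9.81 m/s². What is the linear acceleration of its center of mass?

a ≈ 3.74 m/s²

Translation along the incline: Mg sinθ − f = Ma.
Rotation about the center: fR = Iα with I = (2/3)MR². No-slip gives a = αR, so f = (I/R²)a = (2/3)M a.
Substituting: Mg sinθ = (1 + 0.6667)Ma, so a = g sinθ/(1 + 0.6667) = (9.81) sin 39.5° / 1.667 = 3.744 m/s².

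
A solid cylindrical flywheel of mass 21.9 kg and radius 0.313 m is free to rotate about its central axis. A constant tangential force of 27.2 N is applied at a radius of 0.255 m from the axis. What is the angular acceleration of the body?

I = ½MR² = (1/2)(21.9)(0.313)² = 1.073 kg·m².
τ = F·r = (27.2)(0.255) = 6.936 N·m.
From τ = Iα: α = 6.936/1.073 = 6.466 rad/s².

α ≈ 6.47 rad/s²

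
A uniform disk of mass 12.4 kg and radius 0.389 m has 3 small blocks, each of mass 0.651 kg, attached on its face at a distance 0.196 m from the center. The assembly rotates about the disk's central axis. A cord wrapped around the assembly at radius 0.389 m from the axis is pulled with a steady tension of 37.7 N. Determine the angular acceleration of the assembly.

α ≈ 14.5 rad/s²

I_disk = ½MR² = ½(12.4)(0.389)² = 0.9382 kg·m².
I_blocks = 3·m·r² = 3(0.651)(0.196)² = 0.07503 kg·m².
Total I = 1.013 kg·m².
τ = F r = (37.7)(0.389) = 14.67 N·m.
α = τ/I = 14.67/1.013 = 14.47 rad/s².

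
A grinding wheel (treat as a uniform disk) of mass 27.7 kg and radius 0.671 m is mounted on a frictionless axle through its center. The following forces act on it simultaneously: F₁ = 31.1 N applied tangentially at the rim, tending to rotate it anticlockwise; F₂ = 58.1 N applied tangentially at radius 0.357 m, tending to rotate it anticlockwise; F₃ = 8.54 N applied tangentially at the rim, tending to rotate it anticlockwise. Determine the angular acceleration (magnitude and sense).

α ≈ 7.59 rad/s², anticlockwise

I = ½MR² = (1/2)(27.7)(0.671)² = 6.236 kg·m².
Taking anticlockwise as positive: τ₁ = +(31.1)(0.671) = +20.87 N·m; τ₂ = +(58.1)(0.357) = +20.74 N·m; τ₃ = +(8.54)(0.671) = +5.730 N·m.
Net torque τ = 47.34 N·m.
α = τ/I = 47.34/6.236 = 7.592 rad/s².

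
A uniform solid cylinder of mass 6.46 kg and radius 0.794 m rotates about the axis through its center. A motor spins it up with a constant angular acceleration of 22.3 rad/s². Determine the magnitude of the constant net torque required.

τ ≈ 45.4 N·m

I = ½MR² = (1/2)(6.46)(0.794)² = 2.036 kg·m².
τ = Iα = (2.036)(22.30) = 45.41 N·m.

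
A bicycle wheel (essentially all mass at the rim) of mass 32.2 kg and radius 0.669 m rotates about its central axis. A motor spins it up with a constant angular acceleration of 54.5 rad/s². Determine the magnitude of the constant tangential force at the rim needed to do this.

F ≈ 1170 N

I = MR² = (32.2)(0.669)² = 14.41 kg·m².
The required torque is τ = Iα = (14.41)(54.50) = 785.4 N·m.
A tangential force at the rim gives τ = FR, so F = τ/R = 785.4/0.669 = 1174 N.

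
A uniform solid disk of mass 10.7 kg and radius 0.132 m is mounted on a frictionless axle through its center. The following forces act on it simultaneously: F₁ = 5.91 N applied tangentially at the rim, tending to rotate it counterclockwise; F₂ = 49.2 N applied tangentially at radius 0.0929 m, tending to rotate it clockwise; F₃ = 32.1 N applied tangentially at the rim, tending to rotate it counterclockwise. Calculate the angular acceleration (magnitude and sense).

I = ½MR² = (1/2)(10.7)(0.132)² = 0.09322 kg·m².
Taking counterclockwise as positive: τ₁ = +(5.91)(0.132) = +0.7801 N·m; τ₂ = −(49.2)(0.0929) = −4.571 N·m; τ₃ = +(32.1)(0.132) = +4.237 N·m.
Net torque τ = 0.4466 N·m.
α = τ/I = 0.4466/0.09322 = 4.791 rad/s².

α ≈ 4.79 rad/s², counterclockwise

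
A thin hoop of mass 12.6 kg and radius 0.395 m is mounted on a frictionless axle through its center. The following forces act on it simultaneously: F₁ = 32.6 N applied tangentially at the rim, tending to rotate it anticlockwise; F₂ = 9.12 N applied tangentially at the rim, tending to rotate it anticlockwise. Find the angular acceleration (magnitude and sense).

α ≈ 8.38 rad/s², anticlockwise

I = MR² = (12.6)(0.395)² = 1.966 kg·m².
Taking anticlockwise as positive: τ₁ = +(32.6)(0.395) = +12.88 N·m; τ₂ = +(9.12)(0.395) = +3.602 N·m.
Net torque τ = 16.48 N·m.
α = τ/I = 16.48/1.966 = 8.383 rad/s².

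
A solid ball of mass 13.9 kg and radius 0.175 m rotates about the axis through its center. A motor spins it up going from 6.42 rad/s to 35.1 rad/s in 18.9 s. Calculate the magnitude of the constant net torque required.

I = (2/5)MR² = (2/5)(13.9)(0.175)² = 0.1703 kg·m².
α = Δω/Δt = (35.1 − 6.42)/18.9 = 1.517 rad/s².
τ = Iα = (0.1703)(1.517) = 0.2584 N·m.

τ ≈ 0.258 N·m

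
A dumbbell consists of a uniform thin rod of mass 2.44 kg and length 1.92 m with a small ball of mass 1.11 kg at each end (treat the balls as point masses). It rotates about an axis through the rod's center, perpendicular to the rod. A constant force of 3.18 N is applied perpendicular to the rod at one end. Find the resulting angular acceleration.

α ≈ 1.09 rad/s²

I_rod = (1/12)ML² = (1/12)(2.44)(1.92)² = 0.7496 kg·m².
I_balls = 2·m·(L/2)² = 2(1.11)(0.9600)² = 2.046 kg·m².
Total I = 2.796 kg·m².
τ = F·(L/2) = (3.18)(0.960) = 3.053 N·m.
α = τ/I = 3.053/2.796 = 1.092 rad/s².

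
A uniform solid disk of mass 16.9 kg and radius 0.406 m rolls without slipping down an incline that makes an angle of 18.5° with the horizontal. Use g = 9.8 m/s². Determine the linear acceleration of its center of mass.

a ≈ 2.07 m/s²

Translation along the incline: Mg sinθ − f = Ma.
Rotation about the center: fR = Iα with I = ½MR². No-slip gives a = αR, so f = (I/R²)a = (1/2)M a.
Substituting: Mg sinθ = (1 + 0.5000)Ma, so a = g sinθ/(1 + 0.5000) = (9.8) sin 18.5° / 1.500 = 2.073 m/s².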